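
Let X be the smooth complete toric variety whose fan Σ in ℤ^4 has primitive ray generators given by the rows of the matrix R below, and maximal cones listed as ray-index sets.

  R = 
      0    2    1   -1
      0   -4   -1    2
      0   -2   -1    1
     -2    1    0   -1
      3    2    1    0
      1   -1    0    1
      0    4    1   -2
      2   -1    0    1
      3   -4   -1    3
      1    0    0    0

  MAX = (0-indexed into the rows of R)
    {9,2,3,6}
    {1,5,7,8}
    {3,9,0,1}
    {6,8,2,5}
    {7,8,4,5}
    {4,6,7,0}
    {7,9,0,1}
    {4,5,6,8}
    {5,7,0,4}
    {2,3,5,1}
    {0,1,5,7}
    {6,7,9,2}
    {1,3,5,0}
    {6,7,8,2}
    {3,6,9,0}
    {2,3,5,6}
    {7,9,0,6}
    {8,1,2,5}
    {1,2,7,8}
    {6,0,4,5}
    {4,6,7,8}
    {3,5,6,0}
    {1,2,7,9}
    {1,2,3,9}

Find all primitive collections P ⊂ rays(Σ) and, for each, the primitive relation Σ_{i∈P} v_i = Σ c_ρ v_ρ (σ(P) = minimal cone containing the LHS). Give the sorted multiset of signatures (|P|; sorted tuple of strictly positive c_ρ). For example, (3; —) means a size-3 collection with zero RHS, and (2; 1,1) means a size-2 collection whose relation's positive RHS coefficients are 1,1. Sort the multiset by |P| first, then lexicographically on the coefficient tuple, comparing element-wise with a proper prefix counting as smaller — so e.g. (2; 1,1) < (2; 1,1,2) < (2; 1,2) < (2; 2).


13 collections generate NE(X_Σ); each relation:

  {0,2}:  v_{0} + v_{2} = 0  so sig = (2; —)
  {1,6}:  v_{1} + v_{6} = 0  so sig = (2; —)
  {3,7}:  v_{3} + v_{7} = 0  so sig = (2; —)
  {5,9}:  v_{5} + v_{9} = v_{7}  so sig = (2; 1)
  {0,8}:  v_{0} + v_{8} = v_{5} + v_{7}  so sig = (2; 1,1)
  {1,4}:  v_{1} + v_{4} = v_{5} + v_{7}  so sig = (2; 1,1)
  {2,4}:  v_{2} + v_{4} = v_{6} + v_{8}  so sig = (2; 1,1)
  {3,4}:  v_{3} + v_{4} = v_{5} + v_{6}  so sig = (2; 1,1)
  {3,8}:  v_{3} + v_{8} = v_{2} + v_{5}  so sig = (2; 1,1)
  {4,9}:  v_{4} + v_{9} = v_{6} + 2·v_{7}  so sig = (2; 1,2)
  {8,9}:  v_{8} + v_{9} = v_{2} + 2·v_{7}  so sig = (2; 1,2)
  {2,5,7}:  v_{2} + v_{5} + v_{7} = v_{8}  so sig = (3; 1)
  {5,6,7}:  v_{5} + v_{6} + v_{7} = v_{4}  so sig = (3; 1)

Sorted signature multiset PRS(X):
[(2; —), (2; —), (2; —), (2; 1), (2; 1,1), (2; 1,1), (2; 1,1), (2; 1,1), (2; 1,1), (2; 1,2), (2; 1,2), (3; 1), (3; 1)]


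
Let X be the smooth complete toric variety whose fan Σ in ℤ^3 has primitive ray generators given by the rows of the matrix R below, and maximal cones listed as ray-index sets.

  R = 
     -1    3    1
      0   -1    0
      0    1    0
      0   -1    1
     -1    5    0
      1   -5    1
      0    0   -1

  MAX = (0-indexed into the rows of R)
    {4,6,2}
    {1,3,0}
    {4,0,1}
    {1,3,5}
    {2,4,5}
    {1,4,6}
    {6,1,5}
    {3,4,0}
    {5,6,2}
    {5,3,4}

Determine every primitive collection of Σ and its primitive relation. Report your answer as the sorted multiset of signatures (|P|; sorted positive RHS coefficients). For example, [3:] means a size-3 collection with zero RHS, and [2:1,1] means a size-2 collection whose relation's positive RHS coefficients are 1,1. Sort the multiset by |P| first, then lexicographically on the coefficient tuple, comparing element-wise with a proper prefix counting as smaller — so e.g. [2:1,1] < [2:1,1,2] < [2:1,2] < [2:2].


9 minimal non-faces of Δ(Σ) (on 7 rays):

  {1,2}:  v_{1} + v_{2} = 0 — sig = [2:]
  {3,6}:  v_{3} + v_{6} = v_{1} — sig = [2:1]
  {0,2}:  v_{0} + v_{2} = v_{3} + v_{4} — sig = [2:1,1]
  {2,3}:  v_{2} + v_{3} = v_{4} + v_{5} — sig = [2:1,1]
  {0,6}:  v_{0} + v_{6} = 2·v_{1} + v_{4} — sig = [2:1,2]
  {0,5}:  v_{0} + v_{5} = 2·v_{3} — sig = [2:2]
  {4,5,6}:  v_{4} + v_{5} + v_{6} = 0 — sig = [3:]
  {1,3,4}:  v_{1} + v_{3} + v_{4} = v_{0} — sig = [3:1]
  {1,4,5}:  v_{1} + v_{4} + v_{5} = v_{3} — sig = [3:1]

so the primitive-relation signature multiset is
[[2:], [2:1], [2:1,1], [2:1,1], [2:1,2], [2:2], [3:], [3:1], [3:1]]


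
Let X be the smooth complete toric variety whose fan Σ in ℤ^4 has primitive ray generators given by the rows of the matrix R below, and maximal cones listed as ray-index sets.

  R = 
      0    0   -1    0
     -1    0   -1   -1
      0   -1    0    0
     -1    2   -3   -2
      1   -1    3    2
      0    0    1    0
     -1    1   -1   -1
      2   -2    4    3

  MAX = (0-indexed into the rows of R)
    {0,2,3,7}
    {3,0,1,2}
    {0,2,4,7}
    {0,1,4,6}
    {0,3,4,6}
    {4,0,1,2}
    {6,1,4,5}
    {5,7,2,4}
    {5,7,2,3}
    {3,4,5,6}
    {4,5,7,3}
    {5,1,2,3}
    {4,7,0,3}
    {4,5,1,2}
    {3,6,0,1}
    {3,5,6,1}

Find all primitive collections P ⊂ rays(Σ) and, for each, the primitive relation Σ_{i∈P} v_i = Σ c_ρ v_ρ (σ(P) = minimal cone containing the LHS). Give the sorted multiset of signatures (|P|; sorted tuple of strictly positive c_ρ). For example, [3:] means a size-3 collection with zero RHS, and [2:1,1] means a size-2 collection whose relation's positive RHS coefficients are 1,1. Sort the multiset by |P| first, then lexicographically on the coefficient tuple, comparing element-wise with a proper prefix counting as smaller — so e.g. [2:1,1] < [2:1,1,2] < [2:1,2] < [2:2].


6 collections generate NE(X_Σ); each relation:

  • {0,5}:  v_{0} + v_{5} = 0 — sig = [2:]
  • {2,6}:  v_{2} + v_{6} = v_{1} — sig = [2:1]
  • {6,7}:  v_{6} + v_{7} = v_{4} — sig = [2:1]
  • {1,7}:  v_{1} + v_{7} = v_{2} + v_{4} — sig = [2:1,1]
  • {2,3,4}:  v_{2} + v_{3} + v_{4} = 0 — sig = [3:]
  • {1,3,4}:  v_{1} + v_{3} + v_{4} = v_{6} — sig = [3:1]

Hence PRS(X_Σ) =
{ [2:],  [2:1] ×2,  [2:1,1],  [3:],  [3:1] }


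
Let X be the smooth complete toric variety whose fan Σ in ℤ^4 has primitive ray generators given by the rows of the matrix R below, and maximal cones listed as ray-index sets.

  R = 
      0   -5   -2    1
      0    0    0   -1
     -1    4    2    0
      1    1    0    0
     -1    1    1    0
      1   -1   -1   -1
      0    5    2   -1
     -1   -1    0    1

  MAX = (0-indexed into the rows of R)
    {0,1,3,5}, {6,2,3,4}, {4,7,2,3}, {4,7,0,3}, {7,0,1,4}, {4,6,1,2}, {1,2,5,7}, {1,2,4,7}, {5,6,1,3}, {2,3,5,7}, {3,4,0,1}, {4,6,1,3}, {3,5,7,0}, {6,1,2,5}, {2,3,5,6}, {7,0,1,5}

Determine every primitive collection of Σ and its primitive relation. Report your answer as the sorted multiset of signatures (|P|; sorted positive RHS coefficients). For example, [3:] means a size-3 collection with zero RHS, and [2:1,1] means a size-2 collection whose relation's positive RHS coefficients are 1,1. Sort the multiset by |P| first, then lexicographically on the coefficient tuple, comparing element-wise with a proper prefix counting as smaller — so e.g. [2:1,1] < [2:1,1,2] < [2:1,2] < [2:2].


6 collections generate NE(X_Σ); each relation:

  {0,6}:  v_{0} + v_{6} = 0  ⟹  sig = [2:]
  {0,2}:  v_{0} + v_{2} = v_{7}  ⟹  sig = [2:1]
  {4,5}:  v_{4} + v_{5} = v_{1}  ⟹  sig = [2:1]
  {6,7}:  v_{6} + v_{7} = v_{2}  ⟹  sig = [2:1]
  {1,3,7}:  v_{1} + v_{3} + v_{7} = 0  ⟹  sig = [3:]
  {1,2,3}:  v_{1} + v_{2} + v_{3} = v_{6}  ⟹  sig = [3:1]

Sorted signature multiset PRS(X):
[[2:], [2:1], [2:1], [2:1], [3:], [3:1]]


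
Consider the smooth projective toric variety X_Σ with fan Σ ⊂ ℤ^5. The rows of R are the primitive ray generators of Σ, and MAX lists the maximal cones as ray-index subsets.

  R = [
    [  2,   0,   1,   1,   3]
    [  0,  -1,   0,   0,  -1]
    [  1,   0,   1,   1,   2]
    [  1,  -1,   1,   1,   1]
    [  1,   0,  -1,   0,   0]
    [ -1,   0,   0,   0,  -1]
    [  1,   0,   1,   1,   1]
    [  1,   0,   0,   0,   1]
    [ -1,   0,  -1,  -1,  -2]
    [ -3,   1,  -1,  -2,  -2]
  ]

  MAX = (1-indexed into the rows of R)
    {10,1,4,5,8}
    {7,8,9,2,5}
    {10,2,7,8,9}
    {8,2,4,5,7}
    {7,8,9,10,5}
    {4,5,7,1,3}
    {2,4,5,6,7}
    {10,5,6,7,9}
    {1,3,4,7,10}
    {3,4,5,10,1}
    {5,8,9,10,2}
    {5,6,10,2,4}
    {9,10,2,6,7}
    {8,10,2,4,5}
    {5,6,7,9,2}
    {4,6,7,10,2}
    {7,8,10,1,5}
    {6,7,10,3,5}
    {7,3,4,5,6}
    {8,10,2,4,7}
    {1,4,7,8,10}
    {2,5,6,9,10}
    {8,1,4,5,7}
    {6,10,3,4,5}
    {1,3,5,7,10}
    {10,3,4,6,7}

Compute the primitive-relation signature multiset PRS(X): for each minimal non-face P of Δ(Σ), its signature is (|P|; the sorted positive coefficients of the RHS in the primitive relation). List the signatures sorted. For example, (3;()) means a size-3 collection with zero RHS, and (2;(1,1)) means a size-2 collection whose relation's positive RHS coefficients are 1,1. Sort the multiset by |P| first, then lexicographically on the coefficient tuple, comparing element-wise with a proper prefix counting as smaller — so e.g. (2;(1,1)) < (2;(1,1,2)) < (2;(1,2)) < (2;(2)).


Δ(Σ) — 10 vertices, 10 min non-faces:

  • {3,9}:  v_{3} + v_{9} = 0  →  sig = (2;())
  • {6,8}:  v_{6} + v_{8} = 0  →  sig = (2;())
  • {1,6}:  v_{1} + v_{6} = v_{3}  →  sig = (2;(1))
  • {1,9}:  v_{1} + v_{9} = v_{8}  →  sig = (2;(1))
  • {2,3}:  v_{2} + v_{3} = v_{4}  →  sig = (2;(1))
  • {3,8}:  v_{3} + v_{8} = v_{1}  →  sig = (2;(1))
  • {4,9}:  v_{4} + v_{9} = v_{2}  →  sig = (2;(1))
  • {1,2}:  v_{1} + v_{2} = v_{4} + v_{8}  →  sig = (2;(1,1))
  • {4,5,7,10}:  v_{4} + v_{5} + v_{7} + v_{10} = 0  →  sig = (4;())
  • {2,5,7,10}:  v_{2} + v_{5} + v_{7} + v_{10} = v_{9}  →  sig = (4;(1))

Hence PRS(X_Σ) =
[(2;()), (2;()), (2;(1)), (2;(1)), (2;(1)), (2;(1)), (2;(1)), (2;(1,1)), (4;()), (4;(1))]


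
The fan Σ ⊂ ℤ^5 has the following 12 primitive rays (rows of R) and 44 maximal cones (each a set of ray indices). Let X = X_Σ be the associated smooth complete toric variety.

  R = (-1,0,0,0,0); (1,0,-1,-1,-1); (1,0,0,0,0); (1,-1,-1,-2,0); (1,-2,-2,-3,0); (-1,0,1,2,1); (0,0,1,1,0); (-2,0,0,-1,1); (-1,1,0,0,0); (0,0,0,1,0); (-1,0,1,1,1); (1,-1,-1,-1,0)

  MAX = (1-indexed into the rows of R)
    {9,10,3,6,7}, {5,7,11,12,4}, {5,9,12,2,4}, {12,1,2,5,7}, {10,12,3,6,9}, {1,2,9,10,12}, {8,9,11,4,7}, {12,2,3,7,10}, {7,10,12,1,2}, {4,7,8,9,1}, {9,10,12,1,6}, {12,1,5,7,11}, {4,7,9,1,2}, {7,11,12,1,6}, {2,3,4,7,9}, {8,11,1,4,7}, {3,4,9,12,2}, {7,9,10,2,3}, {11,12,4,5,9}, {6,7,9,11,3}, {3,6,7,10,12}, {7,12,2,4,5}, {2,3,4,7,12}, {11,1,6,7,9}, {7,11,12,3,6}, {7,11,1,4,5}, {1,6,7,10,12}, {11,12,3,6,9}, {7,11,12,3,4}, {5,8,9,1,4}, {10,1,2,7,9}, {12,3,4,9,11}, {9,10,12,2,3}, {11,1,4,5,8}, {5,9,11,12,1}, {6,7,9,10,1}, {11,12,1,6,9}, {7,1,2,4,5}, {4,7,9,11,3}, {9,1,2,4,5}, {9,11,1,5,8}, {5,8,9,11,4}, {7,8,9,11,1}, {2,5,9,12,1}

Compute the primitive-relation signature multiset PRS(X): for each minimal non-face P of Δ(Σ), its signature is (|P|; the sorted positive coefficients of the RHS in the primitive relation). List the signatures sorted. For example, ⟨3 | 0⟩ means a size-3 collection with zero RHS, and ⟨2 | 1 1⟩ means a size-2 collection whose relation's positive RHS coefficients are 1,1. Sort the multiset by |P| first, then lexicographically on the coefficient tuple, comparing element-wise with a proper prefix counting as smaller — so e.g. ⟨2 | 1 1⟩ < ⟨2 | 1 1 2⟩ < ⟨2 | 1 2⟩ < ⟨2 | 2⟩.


19 collections generate NE(X_Σ); each relation:

  P={1,3}:  v_{1} + v_{3} = 0 ; sig = ⟨2 | 0⟩
  P={2,11}:  v_{2} + v_{11} = 0 ; sig = ⟨2 | 0⟩
  P={2,6}:  v_{2} + v_{6} = v_{10} ; sig = ⟨2 | 1⟩
  P={4,10}:  v_{4} + v_{10} = v_{12} ; sig = ⟨2 | 1⟩
  P={10,11}:  v_{10} + v_{11} = v_{6} ; sig = ⟨2 | 1⟩
  P={3,5}:  v_{3} + v_{5} = v_{4} + v_{12} ; sig = ⟨2 | 1 1⟩
  P={4,6}:  v_{4} + v_{6} = v_{11} + v_{12} ; sig = ⟨2 | 1 1⟩
  P={2,8}:  v_{2} + v_{8} = v_{1} + v_{4} + v_{9} ; sig = ⟨2 | 1 1 1⟩
  P={3,8}:  v_{3} + v_{8} = v_{4} + v_{9} + v_{11} ; sig = ⟨2 | 1 1 1⟩
  P={8,12}:  v_{8} + v_{12} = v_{5} + v_{9} + v_{11} ; sig = ⟨2 | 1 1 1⟩
  P={8,10}:  v_{8} + v_{10} = v_{1} + v_{9} + v_{11} + v_{12} ; sig = ⟨2 | 1 1 1 1⟩
  P={6,8}:  v_{6} + v_{8} = v_{1} + v_{9} + 2·v_{11} + v_{12} ; sig = ⟨2 | 1 1 1 2⟩
  P={5,6}:  v_{5} + v_{6} = v_{1} + v_{11} + 2·v_{12} ; sig = ⟨2 | 1 1 2⟩
  P={5,10}:  v_{5} + v_{10} = v_{1} + 2·v_{12} ; sig = ⟨2 | 1 2⟩
  P={7,9,12}:  v_{7} + v_{9} + v_{12} = 0 ; sig = ⟨3 | 0⟩
  P={1,4,12}:  v_{1} + v_{4} + v_{12} = v_{5} ; sig = ⟨3 | 1⟩
  P={5,7,9}:  v_{5} + v_{7} + v_{9} = v_{1} + v_{4} ; sig = ⟨3 | 1 1⟩
  P={5,7,8}:  v_{5} + v_{7} + v_{8} = 2·v_{1} + 2·v_{4} + v_{11} ; sig = ⟨3 | 1 2 2⟩
  P={1,4,9,11}:  v_{1} + v_{4} + v_{9} + v_{11} = v_{8} ; sig = ⟨4 | 1⟩

Hence PRS(X_Σ) =
    |P|=2: 14 collections, coeffs (), (), (1), (1), (1), (1,1), (1,1), (1,1,1), (1,1,1), (1,1,1), (1,1,1,1), (1,1,1,2), (1,1,2), (1,2)
    |P|=3: 4 collections, coeffs (), (1), (1,1), (1,2,2)
    |P|=4: 1 collection, coeffs (1)


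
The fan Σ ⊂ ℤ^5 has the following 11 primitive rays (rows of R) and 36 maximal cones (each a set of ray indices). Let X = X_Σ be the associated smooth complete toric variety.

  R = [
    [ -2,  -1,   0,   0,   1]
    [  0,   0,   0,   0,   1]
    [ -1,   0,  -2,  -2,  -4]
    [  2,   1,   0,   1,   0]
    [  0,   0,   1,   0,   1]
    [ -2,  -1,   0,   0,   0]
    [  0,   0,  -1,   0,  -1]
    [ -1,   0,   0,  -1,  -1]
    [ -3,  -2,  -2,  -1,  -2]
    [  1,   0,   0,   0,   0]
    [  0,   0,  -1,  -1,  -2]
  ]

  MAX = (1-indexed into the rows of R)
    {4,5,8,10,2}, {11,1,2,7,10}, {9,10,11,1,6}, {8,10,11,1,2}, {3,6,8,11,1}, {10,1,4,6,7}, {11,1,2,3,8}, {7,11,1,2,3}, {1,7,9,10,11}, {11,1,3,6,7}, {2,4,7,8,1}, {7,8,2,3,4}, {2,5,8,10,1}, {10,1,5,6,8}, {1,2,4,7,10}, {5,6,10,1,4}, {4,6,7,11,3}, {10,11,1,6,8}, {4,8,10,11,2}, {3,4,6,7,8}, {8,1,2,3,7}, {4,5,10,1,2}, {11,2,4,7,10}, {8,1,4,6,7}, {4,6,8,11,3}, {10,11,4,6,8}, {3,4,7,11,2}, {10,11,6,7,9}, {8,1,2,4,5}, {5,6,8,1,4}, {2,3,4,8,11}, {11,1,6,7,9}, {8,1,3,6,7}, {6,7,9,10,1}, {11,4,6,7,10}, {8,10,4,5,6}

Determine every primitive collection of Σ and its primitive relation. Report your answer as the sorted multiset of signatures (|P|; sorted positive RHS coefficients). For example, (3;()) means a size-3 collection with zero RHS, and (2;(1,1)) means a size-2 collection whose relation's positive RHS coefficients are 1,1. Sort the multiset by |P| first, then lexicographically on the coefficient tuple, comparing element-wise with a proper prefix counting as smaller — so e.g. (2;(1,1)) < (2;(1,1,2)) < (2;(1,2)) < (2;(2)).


16 collections generate NE(X_Σ); each relation:

  P={5,7}:  v_{5} + v_{7} = 0 ; sig = (2;())
  P={2,6}:  v_{2} + v_{6} = v_{1} ; sig = (2;(1))
  P={3,5}:  v_{3} + v_{5} = v_{8} + v_{11} ; sig = (2;(1,1))
  P={5,11}:  v_{5} + v_{11} = v_{8} + v_{10} ; sig = (2;(1,1))
  P={5,9}:  v_{5} + v_{9} = v_{1} + v_{6} + v_{10} + v_{11} ; sig = (2;(1,1,1,1))
  P={2,9}:  v_{2} + v_{9} = 2·v_{1} + v_{7} + v_{10} + v_{11} ; sig = (2;(1,1,1,2))
  P={3,9}:  v_{3} + v_{9} = v_{1} + v_{6} + v_{7} + 3·v_{11} ; sig = (2;(1,1,1,3))
  P={4,9}:  v_{4} + v_{9} = v_{6} + 2·v_{7} + v_{10} ; sig = (2;(1,1,2))
  P={8,9}:  v_{8} + v_{9} = v_{1} + v_{6} + 2·v_{11} ; sig = (2;(1,1,2))
  P={3,10}:  v_{3} + v_{10} = 2·v_{11} ; sig = (2;(2))
  P={1,4,11}:  v_{1} + v_{4} + v_{11} = v_{7} ; sig = (3;(1))
  P={7,8,10}:  v_{7} + v_{8} + v_{10} = v_{11} ; sig = (3;(1))
  P={7,8,11}:  v_{7} + v_{8} + v_{11} = v_{3} ; sig = (3;(1))
  P={1,3,4}:  v_{1} + v_{3} + v_{4} = 2·v_{7} + v_{8} ; sig = (3;(1,2))
  P={1,4,8,10}:  v_{1} + v_{4} + v_{8} + v_{10} = 0 ; sig = (4;())
  P={1,6,7,10,11}:  v_{1} + v_{6} + v_{7} + v_{10} + v_{11} = v_{9} ; sig = (5;(1))

Signatures (|P|; sorted positive RHS coefficients), sorted:
    (2;())
    (2;(1))
    (2;(1,1))
    (2;(1,1))
    (2;(1,1,1,1))
    (2;(1,1,1,2))
    (2;(1,1,1,3))
    (2;(1,1,2))
    (2;(1,1,2))
    (2;(2))
    (3;(1))
    (3;(1))
    (3;(1))
    (3;(1,2))
    (4;())
    (5;(1))


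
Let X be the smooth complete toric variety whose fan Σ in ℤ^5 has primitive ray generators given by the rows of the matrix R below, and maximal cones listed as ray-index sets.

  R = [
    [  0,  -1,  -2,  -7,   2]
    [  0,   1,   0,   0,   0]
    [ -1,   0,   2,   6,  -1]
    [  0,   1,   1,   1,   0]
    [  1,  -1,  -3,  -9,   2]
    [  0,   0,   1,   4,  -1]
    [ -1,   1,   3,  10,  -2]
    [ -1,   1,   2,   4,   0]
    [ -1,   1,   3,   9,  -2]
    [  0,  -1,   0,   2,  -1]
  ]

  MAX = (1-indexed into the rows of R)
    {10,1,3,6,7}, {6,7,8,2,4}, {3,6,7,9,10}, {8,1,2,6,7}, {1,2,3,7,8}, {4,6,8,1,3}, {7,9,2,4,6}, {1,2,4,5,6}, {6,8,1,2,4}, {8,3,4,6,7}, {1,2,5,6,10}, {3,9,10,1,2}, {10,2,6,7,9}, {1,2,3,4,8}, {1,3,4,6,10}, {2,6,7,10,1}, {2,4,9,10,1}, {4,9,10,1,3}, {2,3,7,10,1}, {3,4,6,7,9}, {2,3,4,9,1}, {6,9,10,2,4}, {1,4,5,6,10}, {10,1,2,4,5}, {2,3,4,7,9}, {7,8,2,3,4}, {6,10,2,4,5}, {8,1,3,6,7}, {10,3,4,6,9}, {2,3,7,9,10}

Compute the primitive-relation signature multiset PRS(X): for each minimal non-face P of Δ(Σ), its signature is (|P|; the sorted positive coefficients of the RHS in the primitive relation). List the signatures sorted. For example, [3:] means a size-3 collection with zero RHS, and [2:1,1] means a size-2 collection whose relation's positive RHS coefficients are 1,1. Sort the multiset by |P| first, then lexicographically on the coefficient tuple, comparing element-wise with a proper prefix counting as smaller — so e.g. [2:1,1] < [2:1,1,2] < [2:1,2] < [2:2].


The 13 primitive collections of Σ (r=10, n=5):

  • {5,9}:  v_{5} + v_{9} = 0  so sig = [2:]
  • {8,10}:  v_{8} + v_{10} = v_{3}  so sig = [2:1]
  • {3,5}:  v_{3} + v_{5} = v_{1} + v_{6}  so sig = [2:1,1]
  • {5,7}:  v_{5} + v_{7} = v_{1} + v_{2} + 2·v_{6}  so sig = [2:1,1,2]
  • {8,9}:  v_{8} + v_{9} = v_{2} + 2·v_{3} + v_{4}  so sig = [2:1,1,2]
  • {5,8}:  v_{5} + v_{8} = 2·v_{1} + v_{2} + v_{4} + 2·v_{6}  so sig = [2:1,1,2,2]
  • {1,4,7}:  v_{1} + v_{4} + v_{7} = v_{8}  so sig = [3:1]
  • {1,6,9}:  v_{1} + v_{6} + v_{9} = v_{3}  so sig = [3:1]
  • {2,3,6}:  v_{2} + v_{3} + v_{6} = v_{7}  so sig = [3:1]
  • {4,7,10}:  v_{4} + v_{7} + v_{10} = v_{6} + v_{9}  so sig = [3:1,1]
  • {1,7,9}:  v_{1} + v_{7} + v_{9} = v_{2} + 2·v_{3}  so sig = [3:1,2]
  • {2,3,4,10}:  v_{2} + v_{3} + v_{4} + v_{10} = v_{9}  so sig = [4:1]
  • {1,2,4,6,10}:  v_{1} + v_{2} + v_{4} + v_{6} + v_{10} = 0  so sig = [5:]

Hence PRS(X_Σ) =
{ [2:],  [2:1],  [2:1,1],  [2:1,1,2] ×2,  [2:1,1,2,2],  [3:1] ×3,  [3:1,1],  [3:1,2],  [4:1],  [5:] }


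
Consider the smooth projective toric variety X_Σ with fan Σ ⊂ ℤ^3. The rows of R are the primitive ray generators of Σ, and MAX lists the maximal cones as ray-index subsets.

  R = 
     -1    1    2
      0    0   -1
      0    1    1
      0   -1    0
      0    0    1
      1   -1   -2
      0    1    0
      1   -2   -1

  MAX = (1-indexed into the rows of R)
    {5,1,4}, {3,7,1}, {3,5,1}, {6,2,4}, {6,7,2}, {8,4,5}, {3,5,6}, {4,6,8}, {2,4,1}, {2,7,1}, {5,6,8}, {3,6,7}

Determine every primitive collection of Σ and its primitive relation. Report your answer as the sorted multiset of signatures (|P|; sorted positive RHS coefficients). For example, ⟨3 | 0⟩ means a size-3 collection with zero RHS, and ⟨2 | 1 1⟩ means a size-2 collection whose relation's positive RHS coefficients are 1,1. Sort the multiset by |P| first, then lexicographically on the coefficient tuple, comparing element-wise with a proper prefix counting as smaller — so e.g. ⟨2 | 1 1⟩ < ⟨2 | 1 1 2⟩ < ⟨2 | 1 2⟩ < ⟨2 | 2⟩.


Primitive collections (11):

  {1,6}:  v_{1} + v_{6} = 0  ⟹  sig = ⟨2 | 0⟩
  {2,5}:  v_{2} + v_{5} = 0  ⟹  sig = ⟨2 | 0⟩
  {4,7}:  v_{4} + v_{7} = 0  ⟹  sig = ⟨2 | 0⟩
  {2,3}:  v_{2} + v_{3} = v_{7}  ⟹  sig = ⟨2 | 1⟩
  {3,4}:  v_{3} + v_{4} = v_{5}  ⟹  sig = ⟨2 | 1⟩
  {5,7}:  v_{5} + v_{7} = v_{3}  ⟹  sig = ⟨2 | 1⟩
  {1,8}:  v_{1} + v_{8} = v_{4} + v_{5}  ⟹  sig = ⟨2 | 1 1⟩
  {2,8}:  v_{2} + v_{8} = v_{4} + v_{6}  ⟹  sig = ⟨2 | 1 1⟩
  {7,8}:  v_{7} + v_{8} = v_{5} + v_{6}  ⟹  sig = ⟨2 | 1 1⟩
  {3,8}:  v_{3} + v_{8} = 2·v_{5} + v_{6}  ⟹  sig = ⟨2 | 1 2⟩
  {4,5,6}:  v_{4} + v_{5} + v_{6} = v_{8}  ⟹  sig = ⟨3 | 1⟩

Sorted signature multiset PRS(X):
{ ⟨2 | 0⟩ ×3,  ⟨2 | 1⟩ ×3,  ⟨2 | 1 1⟩ ×3,  ⟨2 | 1 2⟩,  ⟨3 | 1⟩ }


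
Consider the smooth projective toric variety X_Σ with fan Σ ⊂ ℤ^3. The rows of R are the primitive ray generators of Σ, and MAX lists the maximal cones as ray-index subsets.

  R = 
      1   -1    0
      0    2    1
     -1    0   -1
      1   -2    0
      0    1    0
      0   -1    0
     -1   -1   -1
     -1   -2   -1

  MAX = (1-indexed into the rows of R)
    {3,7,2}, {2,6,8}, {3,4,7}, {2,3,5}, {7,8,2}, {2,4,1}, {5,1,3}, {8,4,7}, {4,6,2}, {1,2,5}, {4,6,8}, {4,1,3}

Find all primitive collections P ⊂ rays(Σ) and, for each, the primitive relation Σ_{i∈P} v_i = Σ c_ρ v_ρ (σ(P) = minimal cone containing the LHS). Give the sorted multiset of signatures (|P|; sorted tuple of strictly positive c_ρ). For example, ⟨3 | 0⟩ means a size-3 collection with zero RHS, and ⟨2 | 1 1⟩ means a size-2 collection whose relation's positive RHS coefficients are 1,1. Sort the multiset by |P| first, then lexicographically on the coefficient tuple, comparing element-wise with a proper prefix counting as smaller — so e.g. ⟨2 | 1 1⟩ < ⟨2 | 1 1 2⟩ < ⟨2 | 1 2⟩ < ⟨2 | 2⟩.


Primitive collections (14):

  {5,6}:  v_{5} + v_{6} = 0 ; sig = ⟨2 | 0⟩
  {1,6}:  v_{1} + v_{6} = v_{4} ; sig = ⟨2 | 1⟩
  {3,6}:  v_{3} + v_{6} = v_{7} ; sig = ⟨2 | 1⟩
  {4,5}:  v_{4} + v_{5} = v_{1} ; sig = ⟨2 | 1⟩
  {5,7}:  v_{5} + v_{7} = v_{3} ; sig = ⟨2 | 1⟩
  {5,8}:  v_{5} + v_{8} = v_{7} ; sig = ⟨2 | 1⟩
  {6,7}:  v_{6} + v_{7} = v_{8} ; sig = ⟨2 | 1⟩
  {1,7}:  v_{1} + v_{7} = v_{3} + v_{4} ; sig = ⟨2 | 1 1⟩
  {1,8}:  v_{1} + v_{8} = v_{4} + v_{7} ; sig = ⟨2 | 1 1⟩
  {3,8}:  v_{3} + v_{8} = 2·v_{7} ; sig = ⟨2 | 2⟩
  {2,3,4}:  v_{2} + v_{3} + v_{4} = 0 ; sig = ⟨3 | 0⟩
  {1,2,3}:  v_{1} + v_{2} + v_{3} = v_{5} ; sig = ⟨3 | 1⟩
  {2,4,7}:  v_{2} + v_{4} + v_{7} = v_{6} ; sig = ⟨3 | 1⟩
  {2,4,8}:  v_{2} + v_{4} + v_{8} = 2·v_{6} ; sig = ⟨3 | 2⟩

so the primitive-relation signature multiset is
    |P|=2: 10 collections, coeffs (), (1), (1), (1), (1), (1), (1), (1,1), (1,1), (2)
    |P|=3: 4 collections, coeffs (), (1), (1), (2)


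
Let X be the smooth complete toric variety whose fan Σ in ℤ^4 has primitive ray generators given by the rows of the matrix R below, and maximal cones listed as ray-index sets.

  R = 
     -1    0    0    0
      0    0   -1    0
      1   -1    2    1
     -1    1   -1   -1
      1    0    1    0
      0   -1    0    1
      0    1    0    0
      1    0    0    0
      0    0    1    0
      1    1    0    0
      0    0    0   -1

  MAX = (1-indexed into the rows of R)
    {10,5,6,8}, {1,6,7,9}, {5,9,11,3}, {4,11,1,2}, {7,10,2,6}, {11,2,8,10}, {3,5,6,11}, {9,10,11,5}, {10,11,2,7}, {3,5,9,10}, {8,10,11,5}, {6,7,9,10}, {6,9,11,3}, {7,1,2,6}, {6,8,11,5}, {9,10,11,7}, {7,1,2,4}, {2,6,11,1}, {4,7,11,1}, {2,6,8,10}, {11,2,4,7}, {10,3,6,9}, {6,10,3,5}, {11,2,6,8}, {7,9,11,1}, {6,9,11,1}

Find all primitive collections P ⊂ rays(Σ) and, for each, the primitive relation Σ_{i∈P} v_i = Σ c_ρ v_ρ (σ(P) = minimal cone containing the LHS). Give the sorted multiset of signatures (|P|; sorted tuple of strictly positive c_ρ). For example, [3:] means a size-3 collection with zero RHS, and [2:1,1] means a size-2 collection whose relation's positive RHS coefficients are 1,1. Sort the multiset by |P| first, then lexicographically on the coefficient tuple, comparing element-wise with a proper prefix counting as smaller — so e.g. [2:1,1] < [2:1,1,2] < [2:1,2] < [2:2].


The 23 primitive collections of Σ (r=11, n=4):

  {1,8}:  v_{1} + v_{8} = 0  →  sig = [2:]
  {2,9}:  v_{2} + v_{9} = 0  →  sig = [2:]
  {1,5}:  v_{1} + v_{5} = v_{9}  →  sig = [2:1]
  {1,10}:  v_{1} + v_{10} = v_{7}  →  sig = [2:1]
  {2,5}:  v_{2} + v_{5} = v_{8}  →  sig = [2:1]
  {3,4}:  v_{3} + v_{4} = v_{9}  →  sig = [2:1]
  {7,8}:  v_{7} + v_{8} = v_{10}  →  sig = [2:1]
  {8,9}:  v_{8} + v_{9} = v_{5}  →  sig = [2:1]
  {2,3}:  v_{2} + v_{3} = v_{5} + v_{6}  →  sig = [2:1,1]
  {4,5}:  v_{4} + v_{5} = v_{7} + v_{11}  →  sig = [2:1,1]
  {4,6}:  v_{4} + v_{6} = v_{1} + v_{2}  →  sig = [2:1,1]
  {5,7}:  v_{5} + v_{7} = v_{9} + v_{10}  →  sig = [2:1,1]
  {4,8}:  v_{4} + v_{8} = v_{2} + v_{7} + v_{11}  →  sig = [2:1,1,1]
  {4,9}:  v_{4} + v_{9} = v_{1} + v_{7} + v_{11}  →  sig = [2:1,1,1]
  {3,7}:  v_{3} + v_{7} = v_{6} + 2·v_{9} + v_{10}  →  sig = [2:1,1,2]
  {4,10}:  v_{4} + v_{10} = v_{2} + 2·v_{7} + v_{11}  →  sig = [2:1,1,2]
  {1,3}:  v_{1} + v_{3} = v_{6} + 2·v_{9}  →  sig = [2:1,2]
  {3,8}:  v_{3} + v_{8} = 2·v_{5} + v_{6}  →  sig = [2:1,2]
  {6,7,11}:  v_{6} + v_{7} + v_{11} = 0  →  sig = [3:]
  {5,6,9}:  v_{5} + v_{6} + v_{9} = v_{3}  →  sig = [3:1]
  {6,10,11}:  v_{6} + v_{10} + v_{11} = v_{8}  →  sig = [3:1]
  {3,10,11}:  v_{3} + v_{10} + v_{11} = 2·v_{5}  →  sig = [3:2]
  {1,2,7,11}:  v_{1} + v_{2} + v_{7} + v_{11} = v_{4}  →  sig = [4:1]

Sorted signature multiset PRS(X):
{ [2:] ×2,  [2:1] ×6,  [2:1,1] ×4,  [2:1,1,1] ×2,  [2:1,1,2] ×2,  [2:1,2] ×2,  [3:],  [3:1] ×2,  [3:2],  [4:1] }


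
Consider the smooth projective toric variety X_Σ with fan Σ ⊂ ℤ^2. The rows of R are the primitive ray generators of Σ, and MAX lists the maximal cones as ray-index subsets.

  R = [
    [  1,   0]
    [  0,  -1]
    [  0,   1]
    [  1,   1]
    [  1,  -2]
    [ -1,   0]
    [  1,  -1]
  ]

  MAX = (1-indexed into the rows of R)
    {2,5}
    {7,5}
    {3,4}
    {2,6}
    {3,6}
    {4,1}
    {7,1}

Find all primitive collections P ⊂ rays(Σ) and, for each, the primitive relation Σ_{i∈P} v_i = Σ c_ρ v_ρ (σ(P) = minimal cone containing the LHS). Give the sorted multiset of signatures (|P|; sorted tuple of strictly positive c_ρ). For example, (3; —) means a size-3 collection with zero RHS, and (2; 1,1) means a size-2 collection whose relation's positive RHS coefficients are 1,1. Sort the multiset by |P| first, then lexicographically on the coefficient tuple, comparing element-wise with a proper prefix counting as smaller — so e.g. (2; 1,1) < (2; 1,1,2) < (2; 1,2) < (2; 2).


The 14 primitive collections of Σ (r=7, n=2):

  {1,6}:  v_{1} + v_{6} = 0 — sig = (2; —)
  {2,3}:  v_{2} + v_{3} = 0 — sig = (2; —)
  {1,2}:  v_{1} + v_{2} = v_{7} — sig = (2; 1)
  {1,3}:  v_{1} + v_{3} = v_{4} — sig = (2; 1)
  {2,4}:  v_{2} + v_{4} = v_{1} — sig = (2; 1)
  {2,7}:  v_{2} + v_{7} = v_{5} — sig = (2; 1)
  {3,5}:  v_{3} + v_{5} = v_{7} — sig = (2; 1)
  {3,7}:  v_{3} + v_{7} = v_{1} — sig = (2; 1)
  {4,6}:  v_{4} + v_{6} = v_{3} — sig = (2; 1)
  {6,7}:  v_{6} + v_{7} = v_{2} — sig = (2; 1)
  {4,5}:  v_{4} + v_{5} = v_{1} + v_{7} — sig = (2; 1,1)
  {1,5}:  v_{1} + v_{5} = 2·v_{7} — sig = (2; 2)
  {4,7}:  v_{4} + v_{7} = 2·v_{1} — sig = (2; 2)
  {5,6}:  v_{5} + v_{6} = 2·v_{2} — sig = (2; 2)

Signatures (|P|; sorted positive RHS coefficients), sorted:
    (2; —)
    (2; —)
    (2; 1)
    (2; 1)
    (2; 1)
    (2; 1)
    (2; 1)
    (2; 1)
    (2; 1)
    (2; 1)
    (2; 1,1)
    (2; 2)
    (2; 2)
    (2; 2)


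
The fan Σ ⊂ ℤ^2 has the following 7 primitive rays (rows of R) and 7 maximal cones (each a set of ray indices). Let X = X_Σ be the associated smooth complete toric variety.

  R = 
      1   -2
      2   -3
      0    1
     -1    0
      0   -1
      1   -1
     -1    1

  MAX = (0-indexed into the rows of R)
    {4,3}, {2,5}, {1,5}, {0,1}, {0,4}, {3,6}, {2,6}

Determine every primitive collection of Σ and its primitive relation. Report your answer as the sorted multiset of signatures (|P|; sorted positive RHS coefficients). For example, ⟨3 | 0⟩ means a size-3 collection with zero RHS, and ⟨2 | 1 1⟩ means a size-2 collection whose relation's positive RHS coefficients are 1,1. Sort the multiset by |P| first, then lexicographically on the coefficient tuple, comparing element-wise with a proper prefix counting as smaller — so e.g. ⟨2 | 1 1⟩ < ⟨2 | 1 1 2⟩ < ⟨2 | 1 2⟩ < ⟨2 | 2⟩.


Δ(Σ) — 7 vertices, 14 min non-faces:

  • {2,4}:  v_{2} + v_{4} = 0  ⟹  sig = ⟨2 | 0⟩
  • {5,6}:  v_{5} + v_{6} = 0  ⟹  sig = ⟨2 | 0⟩
  • {0,2}:  v_{0} + v_{2} = v_{5}  ⟹  sig = ⟨2 | 1⟩
  • {0,5}:  v_{0} + v_{5} = v_{1}  ⟹  sig = ⟨2 | 1⟩
  • {0,6}:  v_{0} + v_{6} = v_{4}  ⟹  sig = ⟨2 | 1⟩
  • {1,6}:  v_{1} + v_{6} = v_{0}  ⟹  sig = ⟨2 | 1⟩
  • {2,3}:  v_{2} + v_{3} = v_{6}  ⟹  sig = ⟨2 | 1⟩
  • {3,5}:  v_{3} + v_{5} = v_{4}  ⟹  sig = ⟨2 | 1⟩
  • {4,5}:  v_{4} + v_{5} = v_{0}  ⟹  sig = ⟨2 | 1⟩
  • {4,6}:  v_{4} + v_{6} = v_{3}  ⟹  sig = ⟨2 | 1⟩
  • {1,3}:  v_{1} + v_{3} = v_{0} + v_{4}  ⟹  sig = ⟨2 | 1 1⟩
  • {0,3}:  v_{0} + v_{3} = 2·v_{4}  ⟹  sig = ⟨2 | 2⟩
  • {1,2}:  v_{1} + v_{2} = 2·v_{5}  ⟹  sig = ⟨2 | 2⟩
  • {1,4}:  v_{1} + v_{4} = 2·v_{0}  ⟹  sig = ⟨2 | 2⟩

Signatures (|P|; sorted positive RHS coefficients), sorted:
[⟨2 | 0⟩, ⟨2 | 0⟩, ⟨2 | 1⟩, ⟨2 | 1⟩, ⟨2 | 1⟩, ⟨2 | 1⟩, ⟨2 | 1⟩, ⟨2 | 1⟩, ⟨2 | 1⟩, ⟨2 | 1⟩, ⟨2 | 1 1⟩, ⟨2 | 2⟩, ⟨2 | 2⟩, ⟨2 | 2⟩]


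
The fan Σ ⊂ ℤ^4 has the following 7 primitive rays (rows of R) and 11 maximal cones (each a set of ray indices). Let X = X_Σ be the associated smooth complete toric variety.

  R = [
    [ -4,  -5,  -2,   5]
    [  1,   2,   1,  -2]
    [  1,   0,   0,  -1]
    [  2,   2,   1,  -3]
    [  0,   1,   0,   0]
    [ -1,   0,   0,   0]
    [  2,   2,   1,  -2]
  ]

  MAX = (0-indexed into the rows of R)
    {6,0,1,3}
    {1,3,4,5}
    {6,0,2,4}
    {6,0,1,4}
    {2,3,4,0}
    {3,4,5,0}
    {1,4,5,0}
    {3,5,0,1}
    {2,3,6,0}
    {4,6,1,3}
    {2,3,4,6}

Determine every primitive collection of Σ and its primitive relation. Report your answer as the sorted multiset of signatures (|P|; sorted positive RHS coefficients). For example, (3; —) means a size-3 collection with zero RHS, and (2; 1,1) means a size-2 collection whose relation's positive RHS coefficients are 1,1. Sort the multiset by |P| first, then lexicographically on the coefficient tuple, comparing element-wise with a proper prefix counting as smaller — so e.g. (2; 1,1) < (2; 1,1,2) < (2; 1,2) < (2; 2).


5 collections generate NE(X_Σ); each relation:

  • {1,2}:  v_{1} + v_{2} = v_{3}  ⇒ sig = (2; 1)
  • {5,6}:  v_{5} + v_{6} = v_{1}  ⇒ sig = (2; 1)
  • {2,5}:  v_{2} + v_{5} = v_{0} + 2·v_{3} + v_{4}  ⇒ sig = (2; 1,1,2)
  • {0,3,4,6}:  v_{0} + v_{3} + v_{4} + v_{6} = 0  ⇒ sig = (4; —)
  • {0,1,3,4}:  v_{0} + v_{1} + v_{3} + v_{4} = v_{5}  ⇒ sig = (4; 1)

Sorted signature multiset PRS(X):
{ (2; 1) ×2,  (2; 1,1,2),  (4; —),  (4; 1) }


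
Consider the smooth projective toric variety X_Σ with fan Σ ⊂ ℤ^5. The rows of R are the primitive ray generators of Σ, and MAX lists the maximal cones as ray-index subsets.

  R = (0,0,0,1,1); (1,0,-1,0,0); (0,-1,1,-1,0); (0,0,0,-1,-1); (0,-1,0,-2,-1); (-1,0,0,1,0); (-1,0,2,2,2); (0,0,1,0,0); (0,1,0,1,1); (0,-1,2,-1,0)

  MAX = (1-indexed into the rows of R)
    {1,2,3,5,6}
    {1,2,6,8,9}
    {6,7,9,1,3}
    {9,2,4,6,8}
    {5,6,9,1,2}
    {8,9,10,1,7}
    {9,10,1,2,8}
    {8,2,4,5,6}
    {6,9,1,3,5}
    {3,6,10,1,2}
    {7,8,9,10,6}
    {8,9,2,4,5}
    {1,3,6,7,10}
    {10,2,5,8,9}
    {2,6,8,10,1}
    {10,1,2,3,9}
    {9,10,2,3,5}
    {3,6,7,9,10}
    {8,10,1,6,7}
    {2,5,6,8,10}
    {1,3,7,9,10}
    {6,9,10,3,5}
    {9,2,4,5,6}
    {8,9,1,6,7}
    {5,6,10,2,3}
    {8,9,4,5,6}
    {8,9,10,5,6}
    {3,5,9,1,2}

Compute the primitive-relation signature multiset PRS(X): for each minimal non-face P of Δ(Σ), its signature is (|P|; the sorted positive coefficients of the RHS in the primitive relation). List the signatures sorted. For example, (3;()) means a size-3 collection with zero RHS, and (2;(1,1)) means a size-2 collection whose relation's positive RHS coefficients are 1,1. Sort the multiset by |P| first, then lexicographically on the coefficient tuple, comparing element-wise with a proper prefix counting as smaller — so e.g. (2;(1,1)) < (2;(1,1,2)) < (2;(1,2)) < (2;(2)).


Σ has 13 primitive collections:

  P = {1,4}:  v_{1} + v_{4} = 0 ; sig = (2;())
  P = {3,8}:  v_{3} + v_{8} = v_{10} ; sig = (2;(1))
  P = {3,4}:  v_{3} + v_{4} = v_{5} + v_{8} ; sig = (2;(1,1))
  P = {4,7}:  v_{4} + v_{7} = v_{6} + v_{9} + v_{10} ; sig = (2;(1,1,1))
  P = {5,7}:  v_{5} + v_{7} = 2·v_{3} + v_{6} + v_{9} ; sig = (2;(1,1,2))
  P = {2,7}:  v_{2} + v_{7} = 2·v_{1} + v_{8} ; sig = (2;(1,2))
  P = {4,10}:  v_{4} + v_{10} = v_{5} + 2·v_{8} ; sig = (2;(1,2))
  P = {1,5,8}:  v_{1} + v_{5} + v_{8} = v_{3} ; sig = (3;(1))
  P = {1,5,10}:  v_{1} + v_{5} + v_{10} = 2·v_{3} ; sig = (3;(2))
  P = {1,6,9,10}:  v_{1} + v_{6} + v_{9} + v_{10} = v_{7} ; sig = (4;(1))
  P = {2,3,6,9}:  v_{2} + v_{3} + v_{6} + v_{9} = v_{1} ; sig = (4;(1))
  P = {2,6,9,10}:  v_{2} + v_{6} + v_{9} + v_{10} = v_{1} + v_{8} ; sig = (4;(1,1))
  P = {2,5,6,8,9}:  v_{2} + v_{5} + v_{6} + v_{8} + v_{9} = 0 ; sig = (5;())

Sorted signature multiset PRS(X):
    (2;())
    (2;(1))
    (2;(1,1))
    (2;(1,1,1))
    (2;(1,1,2))
    (2;(1,2))
    (2;(1,2))
    (3;(1))
    (3;(2))
    (4;(1))
    (4;(1))
    (4;(1,1))
    (5;())


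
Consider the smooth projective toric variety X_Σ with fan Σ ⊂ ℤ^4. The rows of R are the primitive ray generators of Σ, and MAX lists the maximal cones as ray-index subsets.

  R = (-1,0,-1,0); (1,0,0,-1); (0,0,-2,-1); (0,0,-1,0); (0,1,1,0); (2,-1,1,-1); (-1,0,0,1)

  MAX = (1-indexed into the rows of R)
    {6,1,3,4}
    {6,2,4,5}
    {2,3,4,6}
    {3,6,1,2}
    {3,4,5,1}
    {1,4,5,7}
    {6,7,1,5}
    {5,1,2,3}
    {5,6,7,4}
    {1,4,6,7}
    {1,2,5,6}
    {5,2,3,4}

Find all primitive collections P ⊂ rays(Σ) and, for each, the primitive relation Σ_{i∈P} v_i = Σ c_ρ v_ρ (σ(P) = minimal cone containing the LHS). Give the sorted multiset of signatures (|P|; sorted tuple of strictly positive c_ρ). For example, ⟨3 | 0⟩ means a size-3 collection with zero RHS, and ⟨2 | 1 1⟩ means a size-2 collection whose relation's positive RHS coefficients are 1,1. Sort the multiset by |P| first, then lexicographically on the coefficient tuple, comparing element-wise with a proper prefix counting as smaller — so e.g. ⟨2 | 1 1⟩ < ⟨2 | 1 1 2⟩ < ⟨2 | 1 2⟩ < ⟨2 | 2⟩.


Primitive collections (5):

  P={2,7}:  v_{2} + v_{7} = 0  ⟹  sig = ⟨2 | 0⟩
  P={3,7}:  v_{3} + v_{7} = v_{1} + v_{4}  ⟹  sig = ⟨2 | 1 1⟩
  P={1,2,4}:  v_{1} + v_{2} + v_{4} = v_{3}  ⟹  sig = ⟨3 | 1⟩
  P={3,5,6}:  v_{3} + v_{5} + v_{6} = 2·v_{2}  ⟹  sig = ⟨3 | 2⟩
  P={1,4,5,6}:  v_{1} + v_{4} + v_{5} + v_{6} = v_{2}  ⟹  sig = ⟨4 | 1⟩

so the primitive-relation signature multiset is
[⟨2 | 0⟩, ⟨2 | 1 1⟩, ⟨3 | 1⟩, ⟨3 | 2⟩, ⟨4 | 1⟩]


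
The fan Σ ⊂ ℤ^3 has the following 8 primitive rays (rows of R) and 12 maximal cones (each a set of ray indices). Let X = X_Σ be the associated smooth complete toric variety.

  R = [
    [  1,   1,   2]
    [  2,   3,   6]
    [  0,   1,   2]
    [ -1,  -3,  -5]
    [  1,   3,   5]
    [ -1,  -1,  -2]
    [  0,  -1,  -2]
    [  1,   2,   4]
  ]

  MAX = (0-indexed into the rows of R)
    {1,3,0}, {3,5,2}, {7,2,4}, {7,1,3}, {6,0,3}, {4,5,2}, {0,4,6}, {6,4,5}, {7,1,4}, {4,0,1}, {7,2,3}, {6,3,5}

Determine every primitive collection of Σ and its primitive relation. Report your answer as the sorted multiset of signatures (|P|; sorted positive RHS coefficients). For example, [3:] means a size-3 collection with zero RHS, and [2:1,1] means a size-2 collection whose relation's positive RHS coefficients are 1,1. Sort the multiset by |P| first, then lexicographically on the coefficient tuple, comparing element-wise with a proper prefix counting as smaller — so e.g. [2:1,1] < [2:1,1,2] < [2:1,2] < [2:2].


|primitive collections| = 10. Relations:

  {0,5}:  v_{0} + v_{5} = 0 ; sig = [2:]
  {2,6}:  v_{2} + v_{6} = 0 ; sig = [2:]
  {3,4}:  v_{3} + v_{4} = 0 ; sig = [2:]
  {0,2}:  v_{0} + v_{2} = v_{7} ; sig = [2:1]
  {0,7}:  v_{0} + v_{7} = v_{1} ; sig = [2:1]
  {1,5}:  v_{1} + v_{5} = v_{7} ; sig = [2:1]
  {5,7}:  v_{5} + v_{7} = v_{2} ; sig = [2:1]
  {6,7}:  v_{6} + v_{7} = v_{0} ; sig = [2:1]
  {1,2}:  v_{1} + v_{2} = 2·v_{7} ; sig = [2:2]
  {1,6}:  v_{1} + v_{6} = 2·v_{0} ; sig = [2:2]

so the primitive-relation signature multiset is
{ [2:] ×3,  [2:1] ×5,  [2:2] ×2 }


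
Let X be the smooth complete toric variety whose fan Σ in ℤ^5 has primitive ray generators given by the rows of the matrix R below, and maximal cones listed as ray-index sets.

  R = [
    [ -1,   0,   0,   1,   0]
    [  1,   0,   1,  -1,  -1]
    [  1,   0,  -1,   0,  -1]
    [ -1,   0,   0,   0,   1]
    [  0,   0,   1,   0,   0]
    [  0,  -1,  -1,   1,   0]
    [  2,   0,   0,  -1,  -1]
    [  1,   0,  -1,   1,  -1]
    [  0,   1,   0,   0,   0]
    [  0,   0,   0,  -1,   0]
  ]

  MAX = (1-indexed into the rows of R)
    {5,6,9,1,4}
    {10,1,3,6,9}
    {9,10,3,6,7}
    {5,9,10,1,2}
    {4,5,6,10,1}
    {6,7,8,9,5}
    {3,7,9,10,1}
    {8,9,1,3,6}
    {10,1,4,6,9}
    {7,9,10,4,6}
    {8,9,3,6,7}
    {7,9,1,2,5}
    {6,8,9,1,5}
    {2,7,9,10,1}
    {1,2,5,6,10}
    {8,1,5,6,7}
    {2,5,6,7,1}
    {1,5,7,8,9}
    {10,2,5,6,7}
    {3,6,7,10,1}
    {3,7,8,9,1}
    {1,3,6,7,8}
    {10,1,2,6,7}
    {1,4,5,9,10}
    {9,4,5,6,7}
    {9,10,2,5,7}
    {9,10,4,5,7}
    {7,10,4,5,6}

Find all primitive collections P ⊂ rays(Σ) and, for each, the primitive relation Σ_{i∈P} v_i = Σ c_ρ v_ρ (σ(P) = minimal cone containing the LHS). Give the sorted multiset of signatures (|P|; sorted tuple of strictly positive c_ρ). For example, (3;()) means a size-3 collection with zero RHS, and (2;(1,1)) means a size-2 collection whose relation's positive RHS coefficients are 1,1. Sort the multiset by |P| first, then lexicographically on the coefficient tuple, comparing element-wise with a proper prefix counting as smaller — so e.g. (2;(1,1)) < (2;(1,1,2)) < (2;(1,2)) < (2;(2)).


12 collections generate NE(X_Σ); each relation:

  {8,10}:  v_{8} + v_{10} = v_{3} ; sig = (2;(1))
  {2,4}:  v_{2} + v_{4} = v_{5} + v_{10} ; sig = (2;(1,1))
  {3,5}:  v_{3} + v_{5} = v_{1} + v_{7} ; sig = (2;(1,1))
  {4,8}:  v_{4} + v_{8} = v_{6} + v_{9} ; sig = (2;(1,1))
  {3,4}:  v_{3} + v_{4} = v_{6} + v_{9} + v_{10} ; sig = (2;(1,1,1))
  {2,3}:  v_{2} + v_{3} = 2·v_{1} + 2·v_{7} + v_{10} ; sig = (2;(1,2,2))
  {2,8}:  v_{2} + v_{8} = 2·v_{1} + 2·v_{7} ; sig = (2;(2,2))
  {1,4,7}:  v_{1} + v_{4} + v_{7} = 0 ; sig = (3;())
  {2,6,9}:  v_{2} + v_{6} + v_{9} = v_{1} + v_{7} ; sig = (3;(1,1))
  {5,6,9,10}:  v_{5} + v_{6} + v_{9} + v_{10} = 0 ; sig = (4;())
  {1,5,7,10}:  v_{1} + v_{5} + v_{7} + v_{10} = v_{2} ; sig = (4;(1))
  {1,6,7,9}:  v_{1} + v_{6} + v_{7} + v_{9} = v_{8} ; sig = (4;(1))

Sorted signature multiset PRS(X):
{ (2;(1)),  (2;(1,1)) ×3,  (2;(1,1,1)),  (2;(1,2,2)),  (2;(2,2)),  (3;()),  (3;(1,1)),  (4;()),  (4;(1)) ×2 }


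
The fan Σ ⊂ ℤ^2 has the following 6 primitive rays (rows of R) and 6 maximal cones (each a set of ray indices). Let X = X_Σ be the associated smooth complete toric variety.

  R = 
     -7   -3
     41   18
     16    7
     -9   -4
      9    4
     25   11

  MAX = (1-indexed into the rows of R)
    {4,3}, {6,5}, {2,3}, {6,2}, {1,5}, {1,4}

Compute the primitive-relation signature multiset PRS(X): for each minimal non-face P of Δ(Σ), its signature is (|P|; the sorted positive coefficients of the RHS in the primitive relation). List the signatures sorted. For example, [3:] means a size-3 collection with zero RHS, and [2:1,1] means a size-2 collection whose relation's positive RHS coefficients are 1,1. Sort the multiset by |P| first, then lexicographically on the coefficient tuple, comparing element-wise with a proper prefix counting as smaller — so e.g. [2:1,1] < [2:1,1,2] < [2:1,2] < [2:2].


9 minimal non-faces of Δ(Σ) (on 6 rays):

  • {4,5}:  v_{4} + v_{5} = 0  so sig = [2:]
  • {1,3}:  v_{1} + v_{3} = v_{5}  so sig = [2:1]
  • {3,5}:  v_{3} + v_{5} = v_{6}  so sig = [2:1]
  • {3,6}:  v_{3} + v_{6} = v_{2}  so sig = [2:1]
  • {4,6}:  v_{4} + v_{6} = v_{3}  so sig = [2:1]
  • {1,2}:  v_{1} + v_{2} = v_{5} + v_{6}  so sig = [2:1,1]
  • {1,6}:  v_{1} + v_{6} = 2·v_{5}  so sig = [2:2]
  • {2,4}:  v_{2} + v_{4} = 2·v_{3}  so sig = [2:2]
  • {2,5}:  v_{2} + v_{5} = 2·v_{6}  so sig = [2:2]

Sorted signature multiset PRS(X):
    |P|=2: 9 collections, coeffs (), (1), (1), (1), (1), (1,1), (2), (2), (2)
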